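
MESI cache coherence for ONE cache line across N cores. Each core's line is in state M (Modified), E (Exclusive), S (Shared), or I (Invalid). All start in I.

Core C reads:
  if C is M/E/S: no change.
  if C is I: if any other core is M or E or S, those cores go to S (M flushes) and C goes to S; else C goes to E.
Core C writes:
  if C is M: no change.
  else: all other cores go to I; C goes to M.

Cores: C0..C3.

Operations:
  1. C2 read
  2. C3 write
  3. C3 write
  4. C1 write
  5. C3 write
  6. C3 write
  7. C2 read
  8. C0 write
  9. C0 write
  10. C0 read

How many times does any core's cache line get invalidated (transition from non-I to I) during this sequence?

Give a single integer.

Op 1: C2 read [C2 read from I: no other sharers -> C2=E (exclusive)] -> [I,I,E,I] (invalidations this op: 0; running total: 0)
Op 2: C3 write [C3 write: invalidate ['C2=E'] -> C3=M] -> [I,I,I,M] (invalidations this op: 1; running total: 1)
Op 3: C3 write [C3 write: already M (modified), no change] -> [I,I,I,M] (invalidations this op: 0; running total: 1)
Op 4: C1 write [C1 write: invalidate ['C3=M'] -> C1=M] -> [I,M,I,I] (invalidations this op: 1; running total: 2)
Op 5: C3 write [C3 write: invalidate ['C1=M'] -> C3=M] -> [I,I,I,M] (invalidations this op: 1; running total: 3)
Op 6: C3 write [C3 write: already M (modified), no change] -> [I,I,I,M] (invalidations this op: 0; running total: 3)
Op 7: C2 read [C2 read from I: others=['C3=M'] -> C2=S, others downsized to S] -> [I,I,S,S] (invalidations this op: 0; running total: 3)
Op 8: C0 write [C0 write: invalidate ['C2=S', 'C3=S'] -> C0=M] -> [M,I,I,I] (invalidations this op: 2; running total: 5)
Op 9: C0 write [C0 write: already M (modified), no change] -> [M,I,I,I] (invalidations this op: 0; running total: 5)
Op 10: C0 read [C0 read: already in M, no change] -> [M,I,I,I] (invalidations this op: 0; running total: 5)

Answer: 5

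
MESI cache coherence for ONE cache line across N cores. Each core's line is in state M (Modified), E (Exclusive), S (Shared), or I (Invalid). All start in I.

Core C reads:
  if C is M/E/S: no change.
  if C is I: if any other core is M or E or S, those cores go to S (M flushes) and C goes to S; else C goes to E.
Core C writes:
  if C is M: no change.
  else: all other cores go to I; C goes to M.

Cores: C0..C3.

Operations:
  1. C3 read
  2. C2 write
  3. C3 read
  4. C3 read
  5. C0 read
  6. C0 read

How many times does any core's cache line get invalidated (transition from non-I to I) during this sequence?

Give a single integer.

Answer: 1

Derivation:
Op 1: C3 read [C3 read from I: no other sharers -> C3=E (exclusive)] -> [I,I,I,E] (invalidations this op: 0; running total: 0)
Op 2: C2 write [C2 write: invalidate ['C3=E'] -> C2=M] -> [I,I,M,I] (invalidations this op: 1; running total: 1)
Op 3: C3 read [C3 read from I: others=['C2=M'] -> C3=S, others downsized to S] -> [I,I,S,S] (invalidations this op: 0; running total: 1)
Op 4: C3 read [C3 read: already in S, no change] -> [I,I,S,S] (invalidations this op: 0; running total: 1)
Op 5: C0 read [C0 read from I: others=['C2=S', 'C3=S'] -> C0=S, others downsized to S] -> [S,I,S,S] (invalidations this op: 0; running total: 1)
Op 6: C0 read [C0 read: already in S, no change] -> [S,I,S,S] (invalidations this op: 0; running total: 1)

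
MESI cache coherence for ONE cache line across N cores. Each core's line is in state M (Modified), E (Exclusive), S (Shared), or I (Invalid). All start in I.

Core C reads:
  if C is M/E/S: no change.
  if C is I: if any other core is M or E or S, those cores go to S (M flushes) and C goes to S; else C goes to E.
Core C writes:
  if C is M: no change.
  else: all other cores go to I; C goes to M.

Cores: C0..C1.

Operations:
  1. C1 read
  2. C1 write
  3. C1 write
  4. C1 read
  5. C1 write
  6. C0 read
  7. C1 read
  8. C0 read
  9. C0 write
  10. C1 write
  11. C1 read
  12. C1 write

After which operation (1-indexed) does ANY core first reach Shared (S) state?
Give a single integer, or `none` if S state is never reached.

Answer: 6

Derivation:
Op 1: C1 read [C1 read from I: no other sharers -> C1=E (exclusive)] -> [I,E]
Op 2: C1 write [C1 write: invalidate none -> C1=M] -> [I,M]
Op 3: C1 write [C1 write: already M (modified), no change] -> [I,M]
Op 4: C1 read [C1 read: already in M, no change] -> [I,M]
Op 5: C1 write [C1 write: already M (modified), no change] -> [I,M]
Op 6: C0 read [C0 read from I: others=['C1=M'] -> C0=S, others downsized to S] -> [S,S]
  -> First S state at op 6; remaining ops need not be traced.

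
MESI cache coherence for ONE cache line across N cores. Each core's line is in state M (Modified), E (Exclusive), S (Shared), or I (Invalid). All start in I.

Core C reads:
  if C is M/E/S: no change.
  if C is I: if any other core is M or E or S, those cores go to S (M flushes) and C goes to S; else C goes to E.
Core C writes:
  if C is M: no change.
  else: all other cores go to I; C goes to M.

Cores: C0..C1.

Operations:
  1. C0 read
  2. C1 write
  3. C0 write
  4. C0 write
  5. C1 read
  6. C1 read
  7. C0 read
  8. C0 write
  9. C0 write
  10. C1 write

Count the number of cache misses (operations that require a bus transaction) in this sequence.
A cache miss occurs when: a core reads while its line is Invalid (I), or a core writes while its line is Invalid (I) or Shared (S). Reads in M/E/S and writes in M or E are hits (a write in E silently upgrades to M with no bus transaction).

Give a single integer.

Op 1: C0 read [C0 read from I: no other sharers -> C0=E (exclusive)] -> [E,I] [MISS #1: read from I]
Op 2: C1 write [C1 write: invalidate ['C0=E'] -> C1=M] -> [I,M] [MISS #2: write from I]
Op 3: C0 write [C0 write: invalidate ['C1=M'] -> C0=M] -> [M,I] [MISS #3: write from I]
Op 4: C0 write [C0 write: already M (modified), no change] -> [M,I] [hit: write from M]
Op 5: C1 read [C1 read from I: others=['C0=M'] -> C1=S, others downsized to S] -> [S,S] [MISS #4: read from I]
Op 6: C1 read [C1 read: already in S, no change] -> [S,S] [hit: read from S]
Op 7: C0 read [C0 read: already in S, no change] -> [S,S] [hit: read from S]
Op 8: C0 write [C0 write: invalidate ['C1=S'] -> C0=M] -> [M,I] [MISS #5: write from S]
Op 9: C0 write [C0 write: already M (modified), no change] -> [M,I] [hit: write from M]
Op 10: C1 write [C1 write: invalidate ['C0=M'] -> C1=M] -> [I,M] [MISS #6: write from I]

Answer: 6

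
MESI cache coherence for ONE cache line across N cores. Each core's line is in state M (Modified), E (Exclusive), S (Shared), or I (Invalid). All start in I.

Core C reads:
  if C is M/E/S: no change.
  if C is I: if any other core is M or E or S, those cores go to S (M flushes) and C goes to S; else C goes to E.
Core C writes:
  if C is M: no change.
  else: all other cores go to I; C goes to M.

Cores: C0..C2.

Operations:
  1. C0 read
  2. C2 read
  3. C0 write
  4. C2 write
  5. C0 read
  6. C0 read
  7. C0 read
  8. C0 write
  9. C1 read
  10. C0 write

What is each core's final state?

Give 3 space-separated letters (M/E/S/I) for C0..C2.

Answer: M I I

Derivation:
Op 1: C0 read [C0 read from I: no other sharers -> C0=E (exclusive)] -> [E,I,I]
Op 2: C2 read [C2 read from I: others=['C0=E'] -> C2=S, others downsized to S] -> [S,I,S]
Op 3: C0 write [C0 write: invalidate ['C2=S'] -> C0=M] -> [M,I,I]
Op 4: C2 write [C2 write: invalidate ['C0=M'] -> C2=M] -> [I,I,M]
Op 5: C0 read [C0 read from I: others=['C2=M'] -> C0=S, others downsized to S] -> [S,I,S]
Op 6: C0 read [C0 read: already in S, no change] -> [S,I,S]
Op 7: C0 read [C0 read: already in S, no change] -> [S,I,S]
Op 8: C0 write [C0 write: invalidate ['C2=S'] -> C0=M] -> [M,I,I]
Op 9: C1 read [C1 read from I: others=['C0=M'] -> C1=S, others downsized to S] -> [S,S,I]
Op 10: C0 write [C0 write: invalidate ['C1=S'] -> C0=M] -> [M,I,I]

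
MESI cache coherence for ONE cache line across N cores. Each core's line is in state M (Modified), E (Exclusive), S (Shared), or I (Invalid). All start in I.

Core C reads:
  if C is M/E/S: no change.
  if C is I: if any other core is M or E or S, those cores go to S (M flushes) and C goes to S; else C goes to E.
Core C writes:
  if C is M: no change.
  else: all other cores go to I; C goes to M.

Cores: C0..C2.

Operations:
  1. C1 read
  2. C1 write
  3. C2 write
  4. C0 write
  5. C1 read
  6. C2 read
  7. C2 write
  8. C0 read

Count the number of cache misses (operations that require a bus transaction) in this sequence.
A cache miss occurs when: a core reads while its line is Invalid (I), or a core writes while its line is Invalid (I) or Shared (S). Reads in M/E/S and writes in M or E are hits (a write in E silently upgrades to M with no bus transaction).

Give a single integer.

Answer: 7

Derivation:
Op 1: C1 read [C1 read from I: no other sharers -> C1=E (exclusive)] -> [I,E,I] [MISS #1: read from I]
Op 2: C1 write [C1 write: invalidate none -> C1=M] -> [I,M,I] [hit: write from E is a silent E->M upgrade, no bus transaction]
Op 3: C2 write [C2 write: invalidate ['C1=M'] -> C2=M] -> [I,I,M] [MISS #2: write from I]
Op 4: C0 write [C0 write: invalidate ['C2=M'] -> C0=M] -> [M,I,I] [MISS #3: write from I]
Op 5: C1 read [C1 read from I: others=['C0=M'] -> C1=S, others downsized to S] -> [S,S,I] [MISS #4: read from I]
Op 6: C2 read [C2 read from I: others=['C0=S', 'C1=S'] -> C2=S, others downsized to S] -> [S,S,S] [MISS #5: read from I]
Op 7: C2 write [C2 write: invalidate ['C0=S', 'C1=S'] -> C2=M] -> [I,I,M] [MISS #6: write from S]
Op 8: C0 read [C0 read from I: others=['C2=M'] -> C0=S, others downsized to S] -> [S,I,S] [MISS #7: read from I]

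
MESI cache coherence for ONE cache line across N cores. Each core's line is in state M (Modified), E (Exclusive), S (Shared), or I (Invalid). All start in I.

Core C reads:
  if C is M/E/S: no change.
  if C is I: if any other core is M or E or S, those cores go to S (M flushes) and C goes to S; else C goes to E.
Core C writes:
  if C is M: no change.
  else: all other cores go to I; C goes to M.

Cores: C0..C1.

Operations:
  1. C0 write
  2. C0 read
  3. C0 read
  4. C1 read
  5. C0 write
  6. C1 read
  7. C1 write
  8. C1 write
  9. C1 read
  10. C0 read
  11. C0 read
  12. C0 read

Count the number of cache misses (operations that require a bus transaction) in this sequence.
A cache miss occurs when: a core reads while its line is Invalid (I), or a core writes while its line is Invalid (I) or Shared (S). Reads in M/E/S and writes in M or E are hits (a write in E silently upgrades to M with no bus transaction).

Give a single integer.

Op 1: C0 write [C0 write: invalidate none -> C0=M] -> [M,I] [MISS #1: write from I]
Op 2: C0 read [C0 read: already in M, no change] -> [M,I] [hit: read from M]
Op 3: C0 read [C0 read: already in M, no change] -> [M,I] [hit: read from M]
Op 4: C1 read [C1 read from I: others=['C0=M'] -> C1=S, others downsized to S] -> [S,S] [MISS #2: read from I]
Op 5: C0 write [C0 write: invalidate ['C1=S'] -> C0=M] -> [M,I] [MISS #3: write from S]
Op 6: C1 read [C1 read from I: others=['C0=M'] -> C1=S, others downsized to S] -> [S,S] [MISS #4: read from I]
Op 7: C1 write [C1 write: invalidate ['C0=S'] -> C1=M] -> [I,M] [MISS #5: write from S]
Op 8: C1 write [C1 write: already M (modified), no change] -> [I,M] [hit: write from M]
Op 9: C1 read [C1 read: already in M, no change] -> [I,M] [hit: read from M]
Op 10: C0 read [C0 read from I: others=['C1=M'] -> C0=S, others downsized to S] -> [S,S] [MISS #6: read from I]
Op 11: C0 read [C0 read: already in S, no change] -> [S,S] [hit: read from S]
Op 12: C0 read [C0 read: already in S, no change] -> [S,S] [hit: read from S]

Answer: 6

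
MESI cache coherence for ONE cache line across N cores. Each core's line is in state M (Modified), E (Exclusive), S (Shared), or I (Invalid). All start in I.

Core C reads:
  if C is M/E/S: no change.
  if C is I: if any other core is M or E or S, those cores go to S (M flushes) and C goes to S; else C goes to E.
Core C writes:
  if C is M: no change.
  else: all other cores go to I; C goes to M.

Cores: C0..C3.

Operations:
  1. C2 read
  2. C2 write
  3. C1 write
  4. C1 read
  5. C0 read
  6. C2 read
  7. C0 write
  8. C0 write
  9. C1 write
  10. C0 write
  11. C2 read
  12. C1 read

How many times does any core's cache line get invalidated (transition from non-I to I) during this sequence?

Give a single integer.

Answer: 5

Derivation:
Op 1: C2 read [C2 read from I: no other sharers -> C2=E (exclusive)] -> [I,I,E,I] (invalidations this op: 0; running total: 0)
Op 2: C2 write [C2 write: invalidate none -> C2=M] -> [I,I,M,I] (invalidations this op: 0; running total: 0)
Op 3: C1 write [C1 write: invalidate ['C2=M'] -> C1=M] -> [I,M,I,I] (invalidations this op: 1; running total: 1)
Op 4: C1 read [C1 read: already in M, no change] -> [I,M,I,I] (invalidations this op: 0; running total: 1)
Op 5: C0 read [C0 read from I: others=['C1=M'] -> C0=S, others downsized to S] -> [S,S,I,I] (invalidations this op: 0; running total: 1)
Op 6: C2 read [C2 read from I: others=['C0=S', 'C1=S'] -> C2=S, others downsized to S] -> [S,S,S,I] (invalidations this op: 0; running total: 1)
Op 7: C0 write [C0 write: invalidate ['C1=S', 'C2=S'] -> C0=M] -> [M,I,I,I] (invalidations this op: 2; running total: 3)
Op 8: C0 write [C0 write: already M (modified), no change] -> [M,I,I,I] (invalidations this op: 0; running total: 3)
Op 9: C1 write [C1 write: invalidate ['C0=M'] -> C1=M] -> [I,M,I,I] (invalidations this op: 1; running total: 4)
Op 10: C0 write [C0 write: invalidate ['C1=M'] -> C0=M] -> [M,I,I,I] (invalidations this op: 1; running total: 5)
Op 11: C2 read [C2 read from I: others=['C0=M'] -> C2=S, others downsized to S] -> [S,I,S,I] (invalidations this op: 0; running total: 5)
Op 12: C1 read [C1 read from I: others=['C0=S', 'C2=S'] -> C1=S, others downsized to S] -> [S,S,S,I] (invalidations this op: 0; running total: 5)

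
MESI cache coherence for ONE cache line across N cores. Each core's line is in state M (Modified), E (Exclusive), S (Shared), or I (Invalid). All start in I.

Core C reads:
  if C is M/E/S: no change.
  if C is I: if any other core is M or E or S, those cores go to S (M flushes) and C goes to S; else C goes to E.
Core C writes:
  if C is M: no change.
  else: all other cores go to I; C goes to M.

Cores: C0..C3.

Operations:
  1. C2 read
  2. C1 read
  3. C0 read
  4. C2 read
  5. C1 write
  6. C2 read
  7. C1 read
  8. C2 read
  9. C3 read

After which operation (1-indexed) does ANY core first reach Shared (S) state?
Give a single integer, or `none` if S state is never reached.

Answer: 2

Derivation:
Op 1: C2 read [C2 read from I: no other sharers -> C2=E (exclusive)] -> [I,I,E,I]
Op 2: C1 read [C1 read from I: others=['C2=E'] -> C1=S, others downsized to S] -> [I,S,S,I]
  -> First S state at op 2; remaining ops need not be traced.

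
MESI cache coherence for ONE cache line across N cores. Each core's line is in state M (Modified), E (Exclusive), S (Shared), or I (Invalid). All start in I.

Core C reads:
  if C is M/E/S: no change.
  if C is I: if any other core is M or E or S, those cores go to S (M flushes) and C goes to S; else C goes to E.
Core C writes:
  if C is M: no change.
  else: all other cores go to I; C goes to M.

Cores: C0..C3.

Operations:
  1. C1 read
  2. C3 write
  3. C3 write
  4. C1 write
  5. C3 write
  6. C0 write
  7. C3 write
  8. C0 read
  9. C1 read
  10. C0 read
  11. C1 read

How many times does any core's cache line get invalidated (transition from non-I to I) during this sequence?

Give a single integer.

Answer: 5

Derivation:
Op 1: C1 read [C1 read from I: no other sharers -> C1=E (exclusive)] -> [I,E,I,I] (invalidations this op: 0; running total: 0)
Op 2: C3 write [C3 write: invalidate ['C1=E'] -> C3=M] -> [I,I,I,M] (invalidations this op: 1; running total: 1)
Op 3: C3 write [C3 write: already M (modified), no change] -> [I,I,I,M] (invalidations this op: 0; running total: 1)
Op 4: C1 write [C1 write: invalidate ['C3=M'] -> C1=M] -> [I,M,I,I] (invalidations this op: 1; running total: 2)
Op 5: C3 write [C3 write: invalidate ['C1=M'] -> C3=M] -> [I,I,I,M] (invalidations this op: 1; running total: 3)
Op 6: C0 write [C0 write: invalidate ['C3=M'] -> C0=M] -> [M,I,I,I] (invalidations this op: 1; running total: 4)
Op 7: C3 write [C3 write: invalidate ['C0=M'] -> C3=M] -> [I,I,I,M] (invalidations this op: 1; running total: 5)
Op 8: C0 read [C0 read from I: others=['C3=M'] -> C0=S, others downsized to S] -> [S,I,I,S] (invalidations this op: 0; running total: 5)
Op 9: C1 read [C1 read from I: others=['C0=S', 'C3=S'] -> C1=S, others downsized to S] -> [S,S,I,S] (invalidations this op: 0; running total: 5)
Op 10: C0 read [C0 read: already in S, no change] -> [S,S,I,S] (invalidations this op: 0; running total: 5)
Op 11: C1 read [C1 read: already in S, no change] -> [S,S,I,S] (invalidations this op: 0; running total: 5)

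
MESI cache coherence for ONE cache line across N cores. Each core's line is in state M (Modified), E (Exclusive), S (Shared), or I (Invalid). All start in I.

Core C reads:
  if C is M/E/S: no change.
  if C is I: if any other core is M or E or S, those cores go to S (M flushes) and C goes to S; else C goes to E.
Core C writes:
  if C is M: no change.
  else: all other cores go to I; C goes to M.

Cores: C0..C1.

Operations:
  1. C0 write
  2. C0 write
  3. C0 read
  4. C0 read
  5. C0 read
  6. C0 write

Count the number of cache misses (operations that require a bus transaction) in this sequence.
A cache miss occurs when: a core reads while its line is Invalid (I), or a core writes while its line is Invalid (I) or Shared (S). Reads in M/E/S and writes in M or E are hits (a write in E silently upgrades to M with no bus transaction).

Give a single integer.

Answer: 1

Derivation:
Op 1: C0 write [C0 write: invalidate none -> C0=M] -> [M,I] [MISS #1: write from I]
Op 2: C0 write [C0 write: already M (modified), no change] -> [M,I] [hit: write from M]
Op 3: C0 read [C0 read: already in M, no change] -> [M,I] [hit: read from M]
Op 4: C0 read [C0 read: already in M, no change] -> [M,I] [hit: read from M]
Op 5: C0 read [C0 read: already in M, no change] -> [M,I] [hit: read from M]
Op 6: C0 write [C0 write: already M (modified), no change] -> [M,I] [hit: write from M]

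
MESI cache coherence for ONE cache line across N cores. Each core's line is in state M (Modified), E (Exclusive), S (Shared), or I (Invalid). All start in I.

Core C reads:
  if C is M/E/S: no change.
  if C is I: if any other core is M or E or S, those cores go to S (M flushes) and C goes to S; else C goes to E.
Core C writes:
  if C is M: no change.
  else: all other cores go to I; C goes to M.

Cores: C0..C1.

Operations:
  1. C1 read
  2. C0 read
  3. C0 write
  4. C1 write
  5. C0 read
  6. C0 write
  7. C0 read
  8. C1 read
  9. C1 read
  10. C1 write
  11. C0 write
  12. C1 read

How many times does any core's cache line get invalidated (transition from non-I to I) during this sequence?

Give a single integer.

Answer: 5

Derivation:
Op 1: C1 read [C1 read from I: no other sharers -> C1=E (exclusive)] -> [I,E] (invalidations this op: 0; running total: 0)
Op 2: C0 read [C0 read from I: others=['C1=E'] -> C0=S, others downsized to S] -> [S,S] (invalidations this op: 0; running total: 0)
Op 3: C0 write [C0 write: invalidate ['C1=S'] -> C0=M] -> [M,I] (invalidations this op: 1; running total: 1)
Op 4: C1 write [C1 write: invalidate ['C0=M'] -> C1=M] -> [I,M] (invalidations this op: 1; running total: 2)
Op 5: C0 read [C0 read from I: others=['C1=M'] -> C0=S, others downsized to S] -> [S,S] (invalidations this op: 0; running total: 2)
Op 6: C0 write [C0 write: invalidate ['C1=S'] -> C0=M] -> [M,I] (invalidations this op: 1; running total: 3)
Op 7: C0 read [C0 read: already in M, no change] -> [M,I] (invalidations this op: 0; running total: 3)
Op 8: C1 read [C1 read from I: others=['C0=M'] -> C1=S, others downsized to S] -> [S,S] (invalidations this op: 0; running total: 3)
Op 9: C1 read [C1 read: already in S, no change] -> [S,S] (invalidations this op: 0; running total: 3)
Op 10: C1 write [C1 write: invalidate ['C0=S'] -> C1=M] -> [I,M] (invalidations this op: 1; running total: 4)
Op 11: C0 write [C0 write: invalidate ['C1=M'] -> C0=M] -> [M,I] (invalidations this op: 1; running total: 5)
Op 12: C1 read [C1 read from I: others=['C0=M'] -> C1=S, others downsized to S] -> [S,S] (invalidations this op: 0; running total: 5)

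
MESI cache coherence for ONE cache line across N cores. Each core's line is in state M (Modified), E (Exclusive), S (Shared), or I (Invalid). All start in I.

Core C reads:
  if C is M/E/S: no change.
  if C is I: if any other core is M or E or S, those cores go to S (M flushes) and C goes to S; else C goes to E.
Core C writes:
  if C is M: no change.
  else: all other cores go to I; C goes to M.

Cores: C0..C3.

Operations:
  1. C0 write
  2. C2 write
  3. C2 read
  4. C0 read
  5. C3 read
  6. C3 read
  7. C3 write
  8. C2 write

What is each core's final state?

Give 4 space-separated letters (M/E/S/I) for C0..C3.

Answer: I I M I

Derivation:
Op 1: C0 write [C0 write: invalidate none -> C0=M] -> [M,I,I,I]
Op 2: C2 write [C2 write: invalidate ['C0=M'] -> C2=M] -> [I,I,M,I]
Op 3: C2 read [C2 read: already in M, no change] -> [I,I,M,I]
Op 4: C0 read [C0 read from I: others=['C2=M'] -> C0=S, others downsized to S] -> [S,I,S,I]
Op 5: C3 read [C3 read from I: others=['C0=S', 'C2=S'] -> C3=S, others downsized to S] -> [S,I,S,S]
Op 6: C3 read [C3 read: already in S, no change] -> [S,I,S,S]
Op 7: C3 write [C3 write: invalidate ['C0=S', 'C2=S'] -> C3=M] -> [I,I,I,M]
Op 8: C2 write [C2 write: invalidate ['C3=M'] -> C2=M] -> [I,I,M,I]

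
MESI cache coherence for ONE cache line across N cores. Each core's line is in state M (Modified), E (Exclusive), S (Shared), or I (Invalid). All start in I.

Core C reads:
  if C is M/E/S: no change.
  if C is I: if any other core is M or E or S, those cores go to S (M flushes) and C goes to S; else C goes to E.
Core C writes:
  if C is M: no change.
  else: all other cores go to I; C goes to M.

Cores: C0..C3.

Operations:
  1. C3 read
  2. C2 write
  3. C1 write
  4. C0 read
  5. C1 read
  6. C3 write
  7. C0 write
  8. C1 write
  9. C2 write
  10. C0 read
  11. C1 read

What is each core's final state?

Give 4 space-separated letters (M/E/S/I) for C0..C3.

Op 1: C3 read [C3 read from I: no other sharers -> C3=E (exclusive)] -> [I,I,I,E]
Op 2: C2 write [C2 write: invalidate ['C3=E'] -> C2=M] -> [I,I,M,I]
Op 3: C1 write [C1 write: invalidate ['C2=M'] -> C1=M] -> [I,M,I,I]
Op 4: C0 read [C0 read from I: others=['C1=M'] -> C0=S, others downsized to S] -> [S,S,I,I]
Op 5: C1 read [C1 read: already in S, no change] -> [S,S,I,I]
Op 6: C3 write [C3 write: invalidate ['C0=S', 'C1=S'] -> C3=M] -> [I,I,I,M]
Op 7: C0 write [C0 write: invalidate ['C3=M'] -> C0=M] -> [M,I,I,I]
Op 8: C1 write [C1 write: invalidate ['C0=M'] -> C1=M] -> [I,M,I,I]
Op 9: C2 write [C2 write: invalidate ['C1=M'] -> C2=M] -> [I,I,M,I]
Op 10: C0 read [C0 read from I: others=['C2=M'] -> C0=S, others downsized to S] -> [S,I,S,I]
Op 11: C1 read [C1 read from I: others=['C0=S', 'C2=S'] -> C1=S, others downsized to S] -> [S,S,S,I]

Answer: S S S I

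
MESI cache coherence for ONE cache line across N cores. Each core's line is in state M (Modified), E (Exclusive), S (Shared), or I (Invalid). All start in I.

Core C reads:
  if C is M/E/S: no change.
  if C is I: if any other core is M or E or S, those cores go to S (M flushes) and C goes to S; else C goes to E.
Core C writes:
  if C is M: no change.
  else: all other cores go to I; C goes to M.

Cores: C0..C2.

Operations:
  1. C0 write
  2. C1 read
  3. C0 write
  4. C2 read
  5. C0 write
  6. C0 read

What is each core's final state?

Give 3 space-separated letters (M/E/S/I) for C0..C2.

Op 1: C0 write [C0 write: invalidate none -> C0=M] -> [M,I,I]
Op 2: C1 read [C1 read from I: others=['C0=M'] -> C1=S, others downsized to S] -> [S,S,I]
Op 3: C0 write [C0 write: invalidate ['C1=S'] -> C0=M] -> [M,I,I]
Op 4: C2 read [C2 read from I: others=['C0=M'] -> C2=S, others downsized to S] -> [S,I,S]
Op 5: C0 write [C0 write: invalidate ['C2=S'] -> C0=M] -> [M,I,I]
Op 6: C0 read [C0 read: already in M, no change] -> [M,I,I]

Answer: M I I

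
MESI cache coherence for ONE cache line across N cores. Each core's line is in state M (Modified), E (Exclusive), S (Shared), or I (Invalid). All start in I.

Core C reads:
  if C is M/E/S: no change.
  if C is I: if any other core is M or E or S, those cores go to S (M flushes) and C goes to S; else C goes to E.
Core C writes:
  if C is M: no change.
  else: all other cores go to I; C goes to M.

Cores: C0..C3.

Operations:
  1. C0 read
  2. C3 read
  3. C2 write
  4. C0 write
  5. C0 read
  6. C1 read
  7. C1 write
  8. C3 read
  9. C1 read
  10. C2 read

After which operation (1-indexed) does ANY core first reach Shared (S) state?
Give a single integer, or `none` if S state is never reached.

Answer: 2

Derivation:
Op 1: C0 read [C0 read from I: no other sharers -> C0=E (exclusive)] -> [E,I,I,I]
Op 2: C3 read [C3 read from I: others=['C0=E'] -> C3=S, others downsized to S] -> [S,I,I,S]
  -> First S state at op 2; remaining ops need not be traced.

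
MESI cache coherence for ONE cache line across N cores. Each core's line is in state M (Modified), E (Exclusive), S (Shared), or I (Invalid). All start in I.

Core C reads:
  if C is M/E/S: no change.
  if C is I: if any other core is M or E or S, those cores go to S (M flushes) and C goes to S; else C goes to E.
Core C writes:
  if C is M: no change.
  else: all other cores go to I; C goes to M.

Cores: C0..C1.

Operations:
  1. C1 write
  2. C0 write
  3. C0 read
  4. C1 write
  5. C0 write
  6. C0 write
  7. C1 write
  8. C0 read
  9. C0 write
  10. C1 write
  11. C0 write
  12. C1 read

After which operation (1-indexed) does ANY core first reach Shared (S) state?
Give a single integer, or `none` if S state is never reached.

Op 1: C1 write [C1 write: invalidate none -> C1=M] -> [I,M]
Op 2: C0 write [C0 write: invalidate ['C1=M'] -> C0=M] -> [M,I]
Op 3: C0 read [C0 read: already in M, no change] -> [M,I]
Op 4: C1 write [C1 write: invalidate ['C0=M'] -> C1=M] -> [I,M]
Op 5: C0 write [C0 write: invalidate ['C1=M'] -> C0=M] -> [M,I]
Op 6: C0 write [C0 write: already M (modified), no change] -> [M,I]
Op 7: C1 write [C1 write: invalidate ['C0=M'] -> C1=M] -> [I,M]
Op 8: C0 read [C0 read from I: others=['C1=M'] -> C0=S, others downsized to S] -> [S,S]
  -> First S state at op 8; remaining ops need not be traced.

Answer: 8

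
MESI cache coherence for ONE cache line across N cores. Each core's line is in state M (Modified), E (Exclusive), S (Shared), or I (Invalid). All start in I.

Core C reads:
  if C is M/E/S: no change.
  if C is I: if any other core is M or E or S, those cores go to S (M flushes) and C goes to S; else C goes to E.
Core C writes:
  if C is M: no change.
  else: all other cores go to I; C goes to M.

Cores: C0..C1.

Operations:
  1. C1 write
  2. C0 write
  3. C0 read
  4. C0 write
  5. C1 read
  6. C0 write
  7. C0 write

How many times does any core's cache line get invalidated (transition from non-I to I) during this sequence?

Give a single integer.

Op 1: C1 write [C1 write: invalidate none -> C1=M] -> [I,M] (invalidations this op: 0; running total: 0)
Op 2: C0 write [C0 write: invalidate ['C1=M'] -> C0=M] -> [M,I] (invalidations this op: 1; running total: 1)
Op 3: C0 read [C0 read: already in M, no change] -> [M,I] (invalidations this op: 0; running total: 1)
Op 4: C0 write [C0 write: already M (modified), no change] -> [M,I] (invalidations this op: 0; running total: 1)
Op 5: C1 read [C1 read from I: others=['C0=M'] -> C1=S, others downsized to S] -> [S,S] (invalidations this op: 0; running total: 1)
Op 6: C0 write [C0 write: invalidate ['C1=S'] -> C0=M] -> [M,I] (invalidations this op: 1; running total: 2)
Op 7: C0 write [C0 write: already M (modified), no change] -> [M,I] (invalidations this op: 0; running total: 2)

Answer: 2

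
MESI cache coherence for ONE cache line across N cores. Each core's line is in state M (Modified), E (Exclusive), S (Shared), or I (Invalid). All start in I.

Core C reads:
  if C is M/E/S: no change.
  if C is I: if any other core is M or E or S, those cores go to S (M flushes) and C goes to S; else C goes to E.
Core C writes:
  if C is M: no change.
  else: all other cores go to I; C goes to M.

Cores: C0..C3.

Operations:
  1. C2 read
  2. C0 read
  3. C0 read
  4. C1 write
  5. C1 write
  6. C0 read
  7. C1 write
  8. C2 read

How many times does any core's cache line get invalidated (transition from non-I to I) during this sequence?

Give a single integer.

Op 1: C2 read [C2 read from I: no other sharers -> C2=E (exclusive)] -> [I,I,E,I] (invalidations this op: 0; running total: 0)
Op 2: C0 read [C0 read from I: others=['C2=E'] -> C0=S, others downsized to S] -> [S,I,S,I] (invalidations this op: 0; running total: 0)
Op 3: C0 read [C0 read: already in S, no change] -> [S,I,S,I] (invalidations this op: 0; running total: 0)
Op 4: C1 write [C1 write: invalidate ['C0=S', 'C2=S'] -> C1=M] -> [I,M,I,I] (invalidations this op: 2; running total: 2)
Op 5: C1 write [C1 write: already M (modified), no change] -> [I,M,I,I] (invalidations this op: 0; running total: 2)
Op 6: C0 read [C0 read from I: others=['C1=M'] -> C0=S, others downsized to S] -> [S,S,I,I] (invalidations this op: 0; running total: 2)
Op 7: C1 write [C1 write: invalidate ['C0=S'] -> C1=M] -> [I,M,I,I] (invalidations this op: 1; running total: 3)
Op 8: C2 read [C2 read from I: others=['C1=M'] -> C2=S, others downsized to S] -> [I,S,S,I] (invalidations this op: 0; running total: 3)

Answer: 3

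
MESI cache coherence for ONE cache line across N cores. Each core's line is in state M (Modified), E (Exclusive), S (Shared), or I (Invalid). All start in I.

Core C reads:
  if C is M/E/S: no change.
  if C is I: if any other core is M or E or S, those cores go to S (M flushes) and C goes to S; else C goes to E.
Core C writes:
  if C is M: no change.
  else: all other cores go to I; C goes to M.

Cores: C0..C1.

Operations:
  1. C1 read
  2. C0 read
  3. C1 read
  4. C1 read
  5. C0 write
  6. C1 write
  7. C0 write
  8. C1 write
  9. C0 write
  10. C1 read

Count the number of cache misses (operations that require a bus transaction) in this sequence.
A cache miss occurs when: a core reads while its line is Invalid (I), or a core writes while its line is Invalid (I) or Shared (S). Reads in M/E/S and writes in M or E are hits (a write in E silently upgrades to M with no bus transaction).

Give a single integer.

Op 1: C1 read [C1 read from I: no other sharers -> C1=E (exclusive)] -> [I,E] [MISS #1: read from I]
Op 2: C0 read [C0 read from I: others=['C1=E'] -> C0=S, others downsized to S] -> [S,S] [MISS #2: read from I]
Op 3: C1 read [C1 read: already in S, no change] -> [S,S] [hit: read from S]
Op 4: C1 read [C1 read: already in S, no change] -> [S,S] [hit: read from S]
Op 5: C0 write [C0 write: invalidate ['C1=S'] -> C0=M] -> [M,I] [MISS #3: write from S]
Op 6: C1 write [C1 write: invalidate ['C0=M'] -> C1=M] -> [I,M] [MISS #4: write from I]
Op 7: C0 write [C0 write: invalidate ['C1=M'] -> C0=M] -> [M,I] [MISS #5: write from I]
Op 8: C1 write [C1 write: invalidate ['C0=M'] -> C1=M] -> [I,M] [MISS #6: write from I]
Op 9: C0 write [C0 write: invalidate ['C1=M'] -> C0=M] -> [M,I] [MISS #7: write from I]
Op 10: C1 read [C1 read from I: others=['C0=M'] -> C1=S, others downsized to S] -> [S,S] [MISS #8: read from I]

Answer: 8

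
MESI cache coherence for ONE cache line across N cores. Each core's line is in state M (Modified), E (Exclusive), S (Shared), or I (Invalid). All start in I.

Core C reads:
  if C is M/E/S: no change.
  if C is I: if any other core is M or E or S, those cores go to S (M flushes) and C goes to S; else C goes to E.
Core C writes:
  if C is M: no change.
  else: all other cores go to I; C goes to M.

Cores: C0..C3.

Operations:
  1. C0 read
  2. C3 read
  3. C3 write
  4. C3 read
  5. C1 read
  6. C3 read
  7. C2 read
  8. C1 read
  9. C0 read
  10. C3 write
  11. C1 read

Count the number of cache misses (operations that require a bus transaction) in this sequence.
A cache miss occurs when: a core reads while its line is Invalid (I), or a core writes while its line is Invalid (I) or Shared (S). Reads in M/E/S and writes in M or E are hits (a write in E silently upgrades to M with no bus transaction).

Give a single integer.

Op 1: C0 read [C0 read from I: no other sharers -> C0=E (exclusive)] -> [E,I,I,I] [MISS #1: read from I]
Op 2: C3 read [C3 read from I: others=['C0=E'] -> C3=S, others downsized to S] -> [S,I,I,S] [MISS #2: read from I]
Op 3: C3 write [C3 write: invalidate ['C0=S'] -> C3=M] -> [I,I,I,M] [MISS #3: write from S]
Op 4: C3 read [C3 read: already in M, no change] -> [I,I,I,M] [hit: read from M]
Op 5: C1 read [C1 read from I: others=['C3=M'] -> C1=S, others downsized to S] -> [I,S,I,S] [MISS #4: read from I]
Op 6: C3 read [C3 read: already in S, no change] -> [I,S,I,S] [hit: read from S]
Op 7: C2 read [C2 read from I: others=['C1=S', 'C3=S'] -> C2=S, others downsized to S] -> [I,S,S,S] [MISS #5: read from I]
Op 8: C1 read [C1 read: already in S, no change] -> [I,S,S,S] [hit: read from S]
Op 9: C0 read [C0 read from I: others=['C1=S', 'C2=S', 'C3=S'] -> C0=S, others downsized to S] -> [S,S,S,S] [MISS #6: read from I]
Op 10: C3 write [C3 write: invalidate ['C0=S', 'C1=S', 'C2=S'] -> C3=M] -> [I,I,I,M] [MISS #7: write from S]
Op 11: C1 read [C1 read from I: others=['C3=M'] -> C1=S, others downsized to S] -> [I,S,I,S] [MISS #8: read from I]

Answer: 8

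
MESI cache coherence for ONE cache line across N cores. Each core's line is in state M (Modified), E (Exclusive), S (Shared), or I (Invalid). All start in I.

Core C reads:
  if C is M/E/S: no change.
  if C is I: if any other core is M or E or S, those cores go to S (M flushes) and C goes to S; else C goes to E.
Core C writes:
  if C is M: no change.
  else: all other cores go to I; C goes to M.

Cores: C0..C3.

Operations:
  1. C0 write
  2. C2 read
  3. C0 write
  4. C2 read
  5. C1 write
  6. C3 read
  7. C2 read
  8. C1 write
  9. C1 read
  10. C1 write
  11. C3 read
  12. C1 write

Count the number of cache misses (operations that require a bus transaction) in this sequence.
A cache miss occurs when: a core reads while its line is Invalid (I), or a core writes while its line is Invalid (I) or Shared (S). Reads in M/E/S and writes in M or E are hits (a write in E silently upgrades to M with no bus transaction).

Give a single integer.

Op 1: C0 write [C0 write: invalidate none -> C0=M] -> [M,I,I,I] [MISS #1: write from I]
Op 2: C2 read [C2 read from I: others=['C0=M'] -> C2=S, others downsized to S] -> [S,I,S,I] [MISS #2: read from I]
Op 3: C0 write [C0 write: invalidate ['C2=S'] -> C0=M] -> [M,I,I,I] [MISS #3: write from S]
Op 4: C2 read [C2 read from I: others=['C0=M'] -> C2=S, others downsized to S] -> [S,I,S,I] [MISS #4: read from I]
Op 5: C1 write [C1 write: invalidate ['C0=S', 'C2=S'] -> C1=M] -> [I,M,I,I] [MISS #5: write from I]
Op 6: C3 read [C3 read from I: others=['C1=M'] -> C3=S, others downsized to S] -> [I,S,I,S] [MISS #6: read from I]
Op 7: C2 read [C2 read from I: others=['C1=S', 'C3=S'] -> C2=S, others downsized to S] -> [I,S,S,S] [MISS #7: read from I]
Op 8: C1 write [C1 write: invalidate ['C2=S', 'C3=S'] -> C1=M] -> [I,M,I,I] [MISS #8: write from S]
Op 9: C1 read [C1 read: already in M, no change] -> [I,M,I,I] [hit: read from M]
Op 10: C1 write [C1 write: already M (modified), no change] -> [I,M,I,I] [hit: write from M]
Op 11: C3 read [C3 read from I: others=['C1=M'] -> C3=S, others downsized to S] -> [I,S,I,S] [MISS #9: read from I]
Op 12: C1 write [C1 write: invalidate ['C3=S'] -> C1=M] -> [I,M,I,I] [MISS #10: write from S]

Answer: 10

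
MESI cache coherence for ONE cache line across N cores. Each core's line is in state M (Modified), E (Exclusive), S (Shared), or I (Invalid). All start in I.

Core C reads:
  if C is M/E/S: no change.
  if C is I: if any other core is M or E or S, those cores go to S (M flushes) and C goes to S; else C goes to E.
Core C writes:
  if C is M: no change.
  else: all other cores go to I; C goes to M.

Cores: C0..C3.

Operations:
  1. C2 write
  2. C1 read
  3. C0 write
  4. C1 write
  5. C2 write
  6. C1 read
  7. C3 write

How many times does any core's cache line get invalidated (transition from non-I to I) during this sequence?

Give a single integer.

Answer: 6

Derivation:
Op 1: C2 write [C2 write: invalidate none -> C2=M] -> [I,I,M,I] (invalidations this op: 0; running total: 0)
Op 2: C1 read [C1 read from I: others=['C2=M'] -> C1=S, others downsized to S] -> [I,S,S,I] (invalidations this op: 0; running total: 0)
Op 3: C0 write [C0 write: invalidate ['C1=S', 'C2=S'] -> C0=M] -> [M,I,I,I] (invalidations this op: 2; running total: 2)
Op 4: C1 write [C1 write: invalidate ['C0=M'] -> C1=M] -> [I,M,I,I] (invalidations this op: 1; running total: 3)
Op 5: C2 write [C2 write: invalidate ['C1=M'] -> C2=M] -> [I,I,M,I] (invalidations this op: 1; running total: 4)
Op 6: C1 read [C1 read from I: others=['C2=M'] -> C1=S, others downsized to S] -> [I,S,S,I] (invalidations this op: 0; running total: 4)
Op 7: C3 write [C3 write: invalidate ['C1=S', 'C2=S'] -> C3=M] -> [I,I,I,M] (invalidations this op: 2; running total: 6)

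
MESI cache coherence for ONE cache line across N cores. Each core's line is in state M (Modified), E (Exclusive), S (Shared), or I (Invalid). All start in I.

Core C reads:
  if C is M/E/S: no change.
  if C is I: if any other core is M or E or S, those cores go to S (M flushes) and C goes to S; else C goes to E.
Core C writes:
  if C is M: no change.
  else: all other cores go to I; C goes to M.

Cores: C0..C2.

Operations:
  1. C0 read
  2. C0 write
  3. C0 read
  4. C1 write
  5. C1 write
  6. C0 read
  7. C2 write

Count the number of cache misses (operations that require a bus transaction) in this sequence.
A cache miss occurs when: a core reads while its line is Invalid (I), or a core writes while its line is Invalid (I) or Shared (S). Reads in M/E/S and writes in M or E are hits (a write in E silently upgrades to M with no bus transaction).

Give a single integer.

Op 1: C0 read [C0 read from I: no other sharers -> C0=E (exclusive)] -> [E,I,I] [MISS #1: read from I]
Op 2: C0 write [C0 write: invalidate none -> C0=M] -> [M,I,I] [hit: write from E is a silent E->M upgrade, no bus transaction]
Op 3: C0 read [C0 read: already in M, no change] -> [M,I,I] [hit: read from M]
Op 4: C1 write [C1 write: invalidate ['C0=M'] -> C1=M] -> [I,M,I] [MISS #2: write from I]
Op 5: C1 write [C1 write: already M (modified), no change] -> [I,M,I] [hit: write from M]
Op 6: C0 read [C0 read from I: others=['C1=M'] -> C0=S, others downsized to S] -> [S,S,I] [MISS #3: read from I]
Op 7: C2 write [C2 write: invalidate ['C0=S', 'C1=S'] -> C2=M] -> [I,I,M] [MISS #4: write from I]

Answer: 4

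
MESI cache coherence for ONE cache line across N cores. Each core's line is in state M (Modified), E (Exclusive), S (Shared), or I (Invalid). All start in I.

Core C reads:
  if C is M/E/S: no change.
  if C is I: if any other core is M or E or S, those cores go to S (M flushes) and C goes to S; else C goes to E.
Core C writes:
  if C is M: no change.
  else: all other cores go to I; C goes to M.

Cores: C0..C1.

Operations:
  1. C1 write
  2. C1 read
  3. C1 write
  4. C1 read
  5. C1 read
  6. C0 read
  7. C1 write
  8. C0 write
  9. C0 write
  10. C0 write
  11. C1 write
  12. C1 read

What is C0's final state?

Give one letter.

Answer: I

Derivation:
Op 1: C1 write [C1 write: invalidate none -> C1=M] -> [I,M]
Op 2: C1 read [C1 read: already in M, no change] -> [I,M]
Op 3: C1 write [C1 write: already M (modified), no change] -> [I,M]
Op 4: C1 read [C1 read: already in M, no change] -> [I,M]
Op 5: C1 read [C1 read: already in M, no change] -> [I,M]
Op 6: C0 read [C0 read from I: others=['C1=M'] -> C0=S, others downsized to S] -> [S,S]
Op 7: C1 write [C1 write: invalidate ['C0=S'] -> C1=M] -> [I,M]
Op 8: C0 write [C0 write: invalidate ['C1=M'] -> C0=M] -> [M,I]
Op 9: C0 write [C0 write: already M (modified), no change] -> [M,I]
Op 10: C0 write [C0 write: already M (modified), no change] -> [M,I]
Op 11: C1 write [C1 write: invalidate ['C0=M'] -> C1=M] -> [I,M]
Op 12: C1 read [C1 read: already in M, no change] -> [I,M]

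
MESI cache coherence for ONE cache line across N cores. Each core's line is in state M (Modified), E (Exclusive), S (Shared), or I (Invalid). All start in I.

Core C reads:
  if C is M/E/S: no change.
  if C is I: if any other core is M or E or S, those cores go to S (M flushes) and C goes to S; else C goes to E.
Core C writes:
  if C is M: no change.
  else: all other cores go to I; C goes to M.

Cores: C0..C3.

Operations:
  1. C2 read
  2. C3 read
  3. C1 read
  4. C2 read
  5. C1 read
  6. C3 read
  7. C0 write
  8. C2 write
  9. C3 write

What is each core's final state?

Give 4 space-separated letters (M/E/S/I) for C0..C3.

Answer: I I I M

Derivation:
Op 1: C2 read [C2 read from I: no other sharers -> C2=E (exclusive)] -> [I,I,E,I]
Op 2: C3 read [C3 read from I: others=['C2=E'] -> C3=S, others downsized to S] -> [I,I,S,S]
Op 3: C1 read [C1 read from I: others=['C2=S', 'C3=S'] -> C1=S, others downsized to S] -> [I,S,S,S]
Op 4: C2 read [C2 read: already in S, no change] -> [I,S,S,S]
Op 5: C1 read [C1 read: already in S, no change] -> [I,S,S,S]
Op 6: C3 read [C3 read: already in S, no change] -> [I,S,S,S]
Op 7: C0 write [C0 write: invalidate ['C1=S', 'C2=S', 'C3=S'] -> C0=M] -> [M,I,I,I]
Op 8: C2 write [C2 write: invalidate ['C0=M'] -> C2=M] -> [I,I,M,I]
Op 9: C3 write [C3 write: invalidate ['C2=M'] -> C3=M] -> [I,I,I,M]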